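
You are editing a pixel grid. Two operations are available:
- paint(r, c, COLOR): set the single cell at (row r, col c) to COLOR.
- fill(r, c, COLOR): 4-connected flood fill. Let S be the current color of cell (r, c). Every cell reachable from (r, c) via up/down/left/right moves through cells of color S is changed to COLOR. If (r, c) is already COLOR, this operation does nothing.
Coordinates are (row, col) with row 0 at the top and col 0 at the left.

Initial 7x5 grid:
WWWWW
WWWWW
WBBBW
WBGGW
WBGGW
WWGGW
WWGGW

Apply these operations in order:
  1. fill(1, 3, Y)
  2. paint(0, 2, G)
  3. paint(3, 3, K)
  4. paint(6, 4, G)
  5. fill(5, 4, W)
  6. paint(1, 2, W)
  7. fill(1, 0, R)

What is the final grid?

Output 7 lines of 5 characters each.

Answer: RRGRR
RRRRR
RBBBR
RBGKR
RBGGR
RRGGR
RRGGG

Derivation:
After op 1 fill(1,3,Y) [22 cells changed]:
YYYYY
YYYYY
YBBBY
YBGGY
YBGGY
YYGGY
YYGGY
After op 2 paint(0,2,G):
YYGYY
YYYYY
YBBBY
YBGGY
YBGGY
YYGGY
YYGGY
After op 3 paint(3,3,K):
YYGYY
YYYYY
YBBBY
YBGKY
YBGGY
YYGGY
YYGGY
After op 4 paint(6,4,G):
YYGYY
YYYYY
YBBBY
YBGKY
YBGGY
YYGGY
YYGGG
After op 5 fill(5,4,W) [20 cells changed]:
WWGWW
WWWWW
WBBBW
WBGKW
WBGGW
WWGGW
WWGGG
After op 6 paint(1,2,W):
WWGWW
WWWWW
WBBBW
WBGKW
WBGGW
WWGGW
WWGGG
After op 7 fill(1,0,R) [20 cells changed]:
RRGRR
RRRRR
RBBBR
RBGKR
RBGGR
RRGGR
RRGGG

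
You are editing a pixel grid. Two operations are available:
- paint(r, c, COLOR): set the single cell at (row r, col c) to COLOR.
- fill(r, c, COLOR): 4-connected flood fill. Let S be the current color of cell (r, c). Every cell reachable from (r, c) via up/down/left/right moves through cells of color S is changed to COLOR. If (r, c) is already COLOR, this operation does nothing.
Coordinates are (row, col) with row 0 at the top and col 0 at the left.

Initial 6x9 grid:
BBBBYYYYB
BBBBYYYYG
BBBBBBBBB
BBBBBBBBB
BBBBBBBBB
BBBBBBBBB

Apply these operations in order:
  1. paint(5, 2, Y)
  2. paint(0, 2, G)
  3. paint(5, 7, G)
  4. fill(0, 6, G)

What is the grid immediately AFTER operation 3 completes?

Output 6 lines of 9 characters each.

Answer: BBGBYYYYB
BBBBYYYYG
BBBBBBBBB
BBBBBBBBB
BBBBBBBBB
BBYBBBBGB

Derivation:
After op 1 paint(5,2,Y):
BBBBYYYYB
BBBBYYYYG
BBBBBBBBB
BBBBBBBBB
BBBBBBBBB
BBYBBBBBB
After op 2 paint(0,2,G):
BBGBYYYYB
BBBBYYYYG
BBBBBBBBB
BBBBBBBBB
BBBBBBBBB
BBYBBBBBB
After op 3 paint(5,7,G):
BBGBYYYYB
BBBBYYYYG
BBBBBBBBB
BBBBBBBBB
BBBBBBBBB
BBYBBBBGB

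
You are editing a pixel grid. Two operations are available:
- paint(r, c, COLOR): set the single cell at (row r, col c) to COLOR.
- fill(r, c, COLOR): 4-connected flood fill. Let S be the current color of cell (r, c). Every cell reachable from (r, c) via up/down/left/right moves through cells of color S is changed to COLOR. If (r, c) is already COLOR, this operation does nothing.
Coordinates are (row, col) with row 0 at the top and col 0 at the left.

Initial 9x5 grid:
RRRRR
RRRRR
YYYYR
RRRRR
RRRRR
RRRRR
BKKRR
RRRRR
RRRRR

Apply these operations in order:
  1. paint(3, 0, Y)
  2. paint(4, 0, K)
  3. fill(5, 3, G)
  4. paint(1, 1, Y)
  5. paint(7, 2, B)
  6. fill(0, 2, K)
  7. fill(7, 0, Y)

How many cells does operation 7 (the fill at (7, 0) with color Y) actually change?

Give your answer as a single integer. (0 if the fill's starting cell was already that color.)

Answer: 37

Derivation:
After op 1 paint(3,0,Y):
RRRRR
RRRRR
YYYYR
YRRRR
RRRRR
RRRRR
BKKRR
RRRRR
RRRRR
After op 2 paint(4,0,K):
RRRRR
RRRRR
YYYYR
YRRRR
KRRRR
RRRRR
BKKRR
RRRRR
RRRRR
After op 3 fill(5,3,G) [36 cells changed]:
GGGGG
GGGGG
YYYYG
YGGGG
KGGGG
GGGGG
BKKGG
GGGGG
GGGGG
After op 4 paint(1,1,Y):
GGGGG
GYGGG
YYYYG
YGGGG
KGGGG
GGGGG
BKKGG
GGGGG
GGGGG
After op 5 paint(7,2,B):
GGGGG
GYGGG
YYYYG
YGGGG
KGGGG
GGGGG
BKKGG
GGBGG
GGGGG
After op 6 fill(0,2,K) [34 cells changed]:
KKKKK
KYKKK
YYYYK
YKKKK
KKKKK
KKKKK
BKKKK
KKBKK
KKKKK
After op 7 fill(7,0,Y) [37 cells changed]:
YYYYY
YYYYY
YYYYY
YYYYY
YYYYY
YYYYY
BYYYY
YYBYY
YYYYY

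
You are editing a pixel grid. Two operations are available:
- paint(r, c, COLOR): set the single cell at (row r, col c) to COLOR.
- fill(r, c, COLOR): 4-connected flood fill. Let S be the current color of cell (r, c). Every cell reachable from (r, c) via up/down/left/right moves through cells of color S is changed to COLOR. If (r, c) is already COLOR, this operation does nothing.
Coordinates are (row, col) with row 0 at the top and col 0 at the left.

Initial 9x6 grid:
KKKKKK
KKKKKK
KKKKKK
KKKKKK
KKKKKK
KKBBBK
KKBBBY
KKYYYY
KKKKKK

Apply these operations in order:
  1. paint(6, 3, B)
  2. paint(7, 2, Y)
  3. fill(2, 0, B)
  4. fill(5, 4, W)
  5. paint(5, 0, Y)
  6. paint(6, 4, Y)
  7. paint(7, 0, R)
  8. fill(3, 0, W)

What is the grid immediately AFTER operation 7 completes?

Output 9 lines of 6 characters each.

Answer: WWWWWW
WWWWWW
WWWWWW
WWWWWW
WWWWWW
YWWWWW
WWWWYY
RWYYYY
WWWWWW

Derivation:
After op 1 paint(6,3,B):
KKKKKK
KKKKKK
KKKKKK
KKKKKK
KKKKKK
KKBBBK
KKBBBY
KKYYYY
KKKKKK
After op 2 paint(7,2,Y):
KKKKKK
KKKKKK
KKKKKK
KKKKKK
KKKKKK
KKBBBK
KKBBBY
KKYYYY
KKKKKK
After op 3 fill(2,0,B) [43 cells changed]:
BBBBBB
BBBBBB
BBBBBB
BBBBBB
BBBBBB
BBBBBB
BBBBBY
BBYYYY
BBBBBB
After op 4 fill(5,4,W) [49 cells changed]:
WWWWWW
WWWWWW
WWWWWW
WWWWWW
WWWWWW
WWWWWW
WWWWWY
WWYYYY
WWWWWW
After op 5 paint(5,0,Y):
WWWWWW
WWWWWW
WWWWWW
WWWWWW
WWWWWW
YWWWWW
WWWWWY
WWYYYY
WWWWWW
After op 6 paint(6,4,Y):
WWWWWW
WWWWWW
WWWWWW
WWWWWW
WWWWWW
YWWWWW
WWWWYY
WWYYYY
WWWWWW
After op 7 paint(7,0,R):
WWWWWW
WWWWWW
WWWWWW
WWWWWW
WWWWWW
YWWWWW
WWWWYY
RWYYYY
WWWWWW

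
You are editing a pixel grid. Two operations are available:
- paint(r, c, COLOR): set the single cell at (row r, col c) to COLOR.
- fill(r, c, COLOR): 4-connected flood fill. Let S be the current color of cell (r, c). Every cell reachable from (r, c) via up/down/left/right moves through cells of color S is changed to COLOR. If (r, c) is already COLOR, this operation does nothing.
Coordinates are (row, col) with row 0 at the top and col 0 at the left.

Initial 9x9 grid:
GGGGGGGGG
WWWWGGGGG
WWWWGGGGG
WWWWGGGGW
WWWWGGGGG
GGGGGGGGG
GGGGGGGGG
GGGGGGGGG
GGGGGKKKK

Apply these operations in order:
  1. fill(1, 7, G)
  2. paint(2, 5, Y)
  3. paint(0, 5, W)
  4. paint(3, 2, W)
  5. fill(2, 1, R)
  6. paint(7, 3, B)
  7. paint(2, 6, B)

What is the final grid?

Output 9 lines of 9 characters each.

After op 1 fill(1,7,G) [0 cells changed]:
GGGGGGGGG
WWWWGGGGG
WWWWGGGGG
WWWWGGGGW
WWWWGGGGG
GGGGGGGGG
GGGGGGGGG
GGGGGGGGG
GGGGGKKKK
After op 2 paint(2,5,Y):
GGGGGGGGG
WWWWGGGGG
WWWWGYGGG
WWWWGGGGW
WWWWGGGGG
GGGGGGGGG
GGGGGGGGG
GGGGGGGGG
GGGGGKKKK
After op 3 paint(0,5,W):
GGGGGWGGG
WWWWGGGGG
WWWWGYGGG
WWWWGGGGW
WWWWGGGGG
GGGGGGGGG
GGGGGGGGG
GGGGGGGGG
GGGGGKKKK
After op 4 paint(3,2,W):
GGGGGWGGG
WWWWGGGGG
WWWWGYGGG
WWWWGGGGW
WWWWGGGGG
GGGGGGGGG
GGGGGGGGG
GGGGGGGGG
GGGGGKKKK
After op 5 fill(2,1,R) [16 cells changed]:
GGGGGWGGG
RRRRGGGGG
RRRRGYGGG
RRRRGGGGW
RRRRGGGGG
GGGGGGGGG
GGGGGGGGG
GGGGGGGGG
GGGGGKKKK
After op 6 paint(7,3,B):
GGGGGWGGG
RRRRGGGGG
RRRRGYGGG
RRRRGGGGW
RRRRGGGGG
GGGGGGGGG
GGGGGGGGG
GGGBGGGGG
GGGGGKKKK
After op 7 paint(2,6,B):
GGGGGWGGG
RRRRGGGGG
RRRRGYBGG
RRRRGGGGW
RRRRGGGGG
GGGGGGGGG
GGGGGGGGG
GGGBGGGGG
GGGGGKKKK

Answer: GGGGGWGGG
RRRRGGGGG
RRRRGYBGG
RRRRGGGGW
RRRRGGGGG
GGGGGGGGG
GGGGGGGGG
GGGBGGGGG
GGGGGKKKK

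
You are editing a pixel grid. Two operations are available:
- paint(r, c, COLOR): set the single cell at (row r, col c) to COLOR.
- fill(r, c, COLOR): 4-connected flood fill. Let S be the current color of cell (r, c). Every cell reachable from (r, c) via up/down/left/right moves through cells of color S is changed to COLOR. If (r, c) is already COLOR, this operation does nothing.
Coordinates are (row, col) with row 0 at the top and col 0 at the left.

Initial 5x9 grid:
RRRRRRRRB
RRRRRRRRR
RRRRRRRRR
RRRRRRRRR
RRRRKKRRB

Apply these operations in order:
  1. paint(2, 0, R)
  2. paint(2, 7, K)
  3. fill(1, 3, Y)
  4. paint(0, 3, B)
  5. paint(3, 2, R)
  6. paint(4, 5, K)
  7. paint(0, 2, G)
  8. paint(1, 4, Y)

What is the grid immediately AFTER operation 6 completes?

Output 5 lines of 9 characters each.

Answer: YYYBYYYYB
YYYYYYYYY
YYYYYYYKY
YYRYYYYYY
YYYYKKYYB

Derivation:
After op 1 paint(2,0,R):
RRRRRRRRB
RRRRRRRRR
RRRRRRRRR
RRRRRRRRR
RRRRKKRRB
After op 2 paint(2,7,K):
RRRRRRRRB
RRRRRRRRR
RRRRRRRKR
RRRRRRRRR
RRRRKKRRB
After op 3 fill(1,3,Y) [40 cells changed]:
YYYYYYYYB
YYYYYYYYY
YYYYYYYKY
YYYYYYYYY
YYYYKKYYB
After op 4 paint(0,3,B):
YYYBYYYYB
YYYYYYYYY
YYYYYYYKY
YYYYYYYYY
YYYYKKYYB
After op 5 paint(3,2,R):
YYYBYYYYB
YYYYYYYYY
YYYYYYYKY
YYRYYYYYY
YYYYKKYYB
After op 6 paint(4,5,K):
YYYBYYYYB
YYYYYYYYY
YYYYYYYKY
YYRYYYYYY
YYYYKKYYB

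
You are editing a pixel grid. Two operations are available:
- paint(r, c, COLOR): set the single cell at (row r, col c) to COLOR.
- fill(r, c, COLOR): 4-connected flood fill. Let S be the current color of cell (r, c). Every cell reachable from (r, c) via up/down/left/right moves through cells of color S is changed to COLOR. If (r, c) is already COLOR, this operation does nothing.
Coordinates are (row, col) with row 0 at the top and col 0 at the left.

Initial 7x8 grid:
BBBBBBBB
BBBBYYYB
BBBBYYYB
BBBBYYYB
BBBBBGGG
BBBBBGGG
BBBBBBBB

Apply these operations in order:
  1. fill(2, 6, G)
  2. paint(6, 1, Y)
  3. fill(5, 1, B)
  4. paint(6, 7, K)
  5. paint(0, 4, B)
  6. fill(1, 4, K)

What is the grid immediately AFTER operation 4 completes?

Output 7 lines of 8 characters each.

Answer: BBBBBBBB
BBBBGGGB
BBBBGGGB
BBBBGGGB
BBBBBGGG
BBBBBGGG
BYBBBBBK

Derivation:
After op 1 fill(2,6,G) [9 cells changed]:
BBBBBBBB
BBBBGGGB
BBBBGGGB
BBBBGGGB
BBBBBGGG
BBBBBGGG
BBBBBBBB
After op 2 paint(6,1,Y):
BBBBBBBB
BBBBGGGB
BBBBGGGB
BBBBGGGB
BBBBBGGG
BBBBBGGG
BYBBBBBB
After op 3 fill(5,1,B) [0 cells changed]:
BBBBBBBB
BBBBGGGB
BBBBGGGB
BBBBGGGB
BBBBBGGG
BBBBBGGG
BYBBBBBB
After op 4 paint(6,7,K):
BBBBBBBB
BBBBGGGB
BBBBGGGB
BBBBGGGB
BBBBBGGG
BBBBBGGG
BYBBBBBK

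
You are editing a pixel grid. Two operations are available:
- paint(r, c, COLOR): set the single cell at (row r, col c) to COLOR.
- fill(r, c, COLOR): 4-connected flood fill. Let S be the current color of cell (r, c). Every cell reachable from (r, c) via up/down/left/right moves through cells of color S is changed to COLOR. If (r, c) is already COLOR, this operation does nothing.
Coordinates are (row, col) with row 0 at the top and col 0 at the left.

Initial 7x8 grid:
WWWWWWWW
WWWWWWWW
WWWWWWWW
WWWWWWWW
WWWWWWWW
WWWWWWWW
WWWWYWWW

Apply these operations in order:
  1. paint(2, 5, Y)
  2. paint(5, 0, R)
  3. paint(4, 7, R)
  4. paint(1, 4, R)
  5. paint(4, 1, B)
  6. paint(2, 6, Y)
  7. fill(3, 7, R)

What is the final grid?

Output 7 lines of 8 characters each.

Answer: RRRRRRRR
RRRRRRRR
RRRRRYYR
RRRRRRRR
RBRRRRRR
RRRRRRRR
RRRRYRRR

Derivation:
After op 1 paint(2,5,Y):
WWWWWWWW
WWWWWWWW
WWWWWYWW
WWWWWWWW
WWWWWWWW
WWWWWWWW
WWWWYWWW
After op 2 paint(5,0,R):
WWWWWWWW
WWWWWWWW
WWWWWYWW
WWWWWWWW
WWWWWWWW
RWWWWWWW
WWWWYWWW
After op 3 paint(4,7,R):
WWWWWWWW
WWWWWWWW
WWWWWYWW
WWWWWWWW
WWWWWWWR
RWWWWWWW
WWWWYWWW
After op 4 paint(1,4,R):
WWWWWWWW
WWWWRWWW
WWWWWYWW
WWWWWWWW
WWWWWWWR
RWWWWWWW
WWWWYWWW
After op 5 paint(4,1,B):
WWWWWWWW
WWWWRWWW
WWWWWYWW
WWWWWWWW
WBWWWWWR
RWWWWWWW
WWWWYWWW
After op 6 paint(2,6,Y):
WWWWWWWW
WWWWRWWW
WWWWWYYW
WWWWWWWW
WBWWWWWR
RWWWWWWW
WWWWYWWW
After op 7 fill(3,7,R) [49 cells changed]:
RRRRRRRR
RRRRRRRR
RRRRRYYR
RRRRRRRR
RBRRRRRR
RRRRRRRR
RRRRYRRR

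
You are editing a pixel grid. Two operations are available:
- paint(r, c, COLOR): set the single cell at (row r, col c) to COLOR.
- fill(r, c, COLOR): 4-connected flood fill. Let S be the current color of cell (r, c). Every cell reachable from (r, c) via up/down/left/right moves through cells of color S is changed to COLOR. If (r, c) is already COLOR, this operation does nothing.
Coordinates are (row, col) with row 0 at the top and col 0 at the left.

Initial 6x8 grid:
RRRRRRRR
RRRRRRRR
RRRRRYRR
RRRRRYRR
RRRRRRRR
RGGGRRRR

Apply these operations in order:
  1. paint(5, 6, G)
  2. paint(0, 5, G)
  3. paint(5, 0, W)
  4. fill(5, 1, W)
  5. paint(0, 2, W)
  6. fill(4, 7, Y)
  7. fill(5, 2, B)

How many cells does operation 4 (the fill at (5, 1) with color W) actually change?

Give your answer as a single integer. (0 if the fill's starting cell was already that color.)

After op 1 paint(5,6,G):
RRRRRRRR
RRRRRRRR
RRRRRYRR
RRRRRYRR
RRRRRRRR
RGGGRRGR
After op 2 paint(0,5,G):
RRRRRGRR
RRRRRRRR
RRRRRYRR
RRRRRYRR
RRRRRRRR
RGGGRRGR
After op 3 paint(5,0,W):
RRRRRGRR
RRRRRRRR
RRRRRYRR
RRRRRYRR
RRRRRRRR
WGGGRRGR
After op 4 fill(5,1,W) [3 cells changed]:
RRRRRGRR
RRRRRRRR
RRRRRYRR
RRRRRYRR
RRRRRRRR
WWWWRRGR

Answer: 3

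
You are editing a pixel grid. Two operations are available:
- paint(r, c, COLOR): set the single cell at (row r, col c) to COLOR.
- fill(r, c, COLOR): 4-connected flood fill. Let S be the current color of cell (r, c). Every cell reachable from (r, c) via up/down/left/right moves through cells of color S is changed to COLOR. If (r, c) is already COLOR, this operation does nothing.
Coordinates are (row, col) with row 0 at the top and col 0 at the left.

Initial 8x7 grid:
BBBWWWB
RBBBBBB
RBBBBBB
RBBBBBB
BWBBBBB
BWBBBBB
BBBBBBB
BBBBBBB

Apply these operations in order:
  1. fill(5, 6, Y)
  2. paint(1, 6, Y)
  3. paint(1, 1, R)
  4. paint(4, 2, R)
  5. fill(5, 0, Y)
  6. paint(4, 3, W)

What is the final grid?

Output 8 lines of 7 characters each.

After op 1 fill(5,6,Y) [48 cells changed]:
YYYWWWY
RYYYYYY
RYYYYYY
RYYYYYY
YWYYYYY
YWYYYYY
YYYYYYY
YYYYYYY
After op 2 paint(1,6,Y):
YYYWWWY
RYYYYYY
RYYYYYY
RYYYYYY
YWYYYYY
YWYYYYY
YYYYYYY
YYYYYYY
After op 3 paint(1,1,R):
YYYWWWY
RRYYYYY
RYYYYYY
RYYYYYY
YWYYYYY
YWYYYYY
YYYYYYY
YYYYYYY
After op 4 paint(4,2,R):
YYYWWWY
RRYYYYY
RYYYYYY
RYYYYYY
YWRYYYY
YWYYYYY
YYYYYYY
YYYYYYY
After op 5 fill(5,0,Y) [0 cells changed]:
YYYWWWY
RRYYYYY
RYYYYYY
RYYYYYY
YWRYYYY
YWYYYYY
YYYYYYY
YYYYYYY
After op 6 paint(4,3,W):
YYYWWWY
RRYYYYY
RYYYYYY
RYYYYYY
YWRWYYY
YWYYYYY
YYYYYYY
YYYYYYY

Answer: YYYWWWY
RRYYYYY
RYYYYYY
RYYYYYY
YWRWYYY
YWYYYYY
YYYYYYY
YYYYYYY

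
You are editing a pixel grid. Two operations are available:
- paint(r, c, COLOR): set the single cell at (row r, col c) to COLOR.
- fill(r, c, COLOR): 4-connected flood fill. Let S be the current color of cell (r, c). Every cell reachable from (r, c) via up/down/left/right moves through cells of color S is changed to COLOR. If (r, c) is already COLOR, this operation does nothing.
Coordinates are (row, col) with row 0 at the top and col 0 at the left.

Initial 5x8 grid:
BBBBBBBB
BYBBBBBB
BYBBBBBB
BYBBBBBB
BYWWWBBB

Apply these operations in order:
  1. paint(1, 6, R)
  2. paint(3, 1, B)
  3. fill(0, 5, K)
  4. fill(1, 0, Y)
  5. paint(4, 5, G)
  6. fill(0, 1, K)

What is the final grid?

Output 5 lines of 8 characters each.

After op 1 paint(1,6,R):
BBBBBBBB
BYBBBBRB
BYBBBBBB
BYBBBBBB
BYWWWBBB
After op 2 paint(3,1,B):
BBBBBBBB
BYBBBBRB
BYBBBBBB
BBBBBBBB
BYWWWBBB
After op 3 fill(0,5,K) [33 cells changed]:
KKKKKKKK
KYKKKKRK
KYKKKKKK
KKKKKKKK
KYWWWKKK
After op 4 fill(1,0,Y) [33 cells changed]:
YYYYYYYY
YYYYYYRY
YYYYYYYY
YYYYYYYY
YYWWWYYY
After op 5 paint(4,5,G):
YYYYYYYY
YYYYYYRY
YYYYYYYY
YYYYYYYY
YYWWWGYY
After op 6 fill(0,1,K) [35 cells changed]:
KKKKKKKK
KKKKKKRK
KKKKKKKK
KKKKKKKK
KKWWWGKK

Answer: KKKKKKKK
KKKKKKRK
KKKKKKKK
KKKKKKKK
KKWWWGKK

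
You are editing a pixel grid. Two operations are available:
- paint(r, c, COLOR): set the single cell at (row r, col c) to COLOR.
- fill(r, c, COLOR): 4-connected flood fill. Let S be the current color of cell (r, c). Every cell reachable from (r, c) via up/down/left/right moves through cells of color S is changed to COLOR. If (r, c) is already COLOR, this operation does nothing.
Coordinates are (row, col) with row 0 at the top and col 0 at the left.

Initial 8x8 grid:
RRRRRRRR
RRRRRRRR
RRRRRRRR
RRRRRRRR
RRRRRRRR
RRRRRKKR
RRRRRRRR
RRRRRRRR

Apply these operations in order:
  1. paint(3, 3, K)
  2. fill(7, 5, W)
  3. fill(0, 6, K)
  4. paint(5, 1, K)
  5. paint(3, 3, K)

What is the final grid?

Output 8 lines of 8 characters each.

After op 1 paint(3,3,K):
RRRRRRRR
RRRRRRRR
RRRRRRRR
RRRKRRRR
RRRRRRRR
RRRRRKKR
RRRRRRRR
RRRRRRRR
After op 2 fill(7,5,W) [61 cells changed]:
WWWWWWWW
WWWWWWWW
WWWWWWWW
WWWKWWWW
WWWWWWWW
WWWWWKKW
WWWWWWWW
WWWWWWWW
After op 3 fill(0,6,K) [61 cells changed]:
KKKKKKKK
KKKKKKKK
KKKKKKKK
KKKKKKKK
KKKKKKKK
KKKKKKKK
KKKKKKKK
KKKKKKKK
After op 4 paint(5,1,K):
KKKKKKKK
KKKKKKKK
KKKKKKKK
KKKKKKKK
KKKKKKKK
KKKKKKKK
KKKKKKKK
KKKKKKKK
After op 5 paint(3,3,K):
KKKKKKKK
KKKKKKKK
KKKKKKKK
KKKKKKKK
KKKKKKKK
KKKKKKKK
KKKKKKKK
KKKKKKKK

Answer: KKKKKKKK
KKKKKKKK
KKKKKKKK
KKKKKKKK
KKKKKKKK
KKKKKKKK
KKKKKKKK
KKKKKKKK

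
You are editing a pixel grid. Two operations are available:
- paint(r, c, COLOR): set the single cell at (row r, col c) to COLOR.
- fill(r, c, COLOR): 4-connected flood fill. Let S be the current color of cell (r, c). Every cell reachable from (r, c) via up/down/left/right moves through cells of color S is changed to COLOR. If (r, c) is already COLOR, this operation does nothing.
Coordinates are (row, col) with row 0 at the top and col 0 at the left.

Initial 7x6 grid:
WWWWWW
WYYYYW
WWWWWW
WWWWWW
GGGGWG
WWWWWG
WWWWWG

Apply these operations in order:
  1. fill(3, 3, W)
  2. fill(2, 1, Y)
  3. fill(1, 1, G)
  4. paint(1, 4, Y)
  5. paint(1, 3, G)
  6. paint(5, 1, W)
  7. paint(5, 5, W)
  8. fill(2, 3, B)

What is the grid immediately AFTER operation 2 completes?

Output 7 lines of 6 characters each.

After op 1 fill(3,3,W) [0 cells changed]:
WWWWWW
WYYYYW
WWWWWW
WWWWWW
GGGGWG
WWWWWG
WWWWWG
After op 2 fill(2,1,Y) [31 cells changed]:
YYYYYY
YYYYYY
YYYYYY
YYYYYY
GGGGYG
YYYYYG
YYYYYG

Answer: YYYYYY
YYYYYY
YYYYYY
YYYYYY
GGGGYG
YYYYYG
YYYYYG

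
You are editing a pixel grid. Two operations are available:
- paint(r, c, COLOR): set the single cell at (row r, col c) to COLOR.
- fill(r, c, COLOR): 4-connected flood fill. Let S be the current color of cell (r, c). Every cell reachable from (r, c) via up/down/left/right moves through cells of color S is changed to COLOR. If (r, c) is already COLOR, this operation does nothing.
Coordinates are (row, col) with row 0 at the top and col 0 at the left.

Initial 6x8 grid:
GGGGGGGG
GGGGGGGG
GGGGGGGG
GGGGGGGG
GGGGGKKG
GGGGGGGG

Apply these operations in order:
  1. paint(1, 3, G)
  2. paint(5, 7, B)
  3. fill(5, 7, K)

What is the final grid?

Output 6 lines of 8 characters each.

After op 1 paint(1,3,G):
GGGGGGGG
GGGGGGGG
GGGGGGGG
GGGGGGGG
GGGGGKKG
GGGGGGGG
After op 2 paint(5,7,B):
GGGGGGGG
GGGGGGGG
GGGGGGGG
GGGGGGGG
GGGGGKKG
GGGGGGGB
After op 3 fill(5,7,K) [1 cells changed]:
GGGGGGGG
GGGGGGGG
GGGGGGGG
GGGGGGGG
GGGGGKKG
GGGGGGGK

Answer: GGGGGGGG
GGGGGGGG
GGGGGGGG
GGGGGGGG
GGGGGKKG
GGGGGGGK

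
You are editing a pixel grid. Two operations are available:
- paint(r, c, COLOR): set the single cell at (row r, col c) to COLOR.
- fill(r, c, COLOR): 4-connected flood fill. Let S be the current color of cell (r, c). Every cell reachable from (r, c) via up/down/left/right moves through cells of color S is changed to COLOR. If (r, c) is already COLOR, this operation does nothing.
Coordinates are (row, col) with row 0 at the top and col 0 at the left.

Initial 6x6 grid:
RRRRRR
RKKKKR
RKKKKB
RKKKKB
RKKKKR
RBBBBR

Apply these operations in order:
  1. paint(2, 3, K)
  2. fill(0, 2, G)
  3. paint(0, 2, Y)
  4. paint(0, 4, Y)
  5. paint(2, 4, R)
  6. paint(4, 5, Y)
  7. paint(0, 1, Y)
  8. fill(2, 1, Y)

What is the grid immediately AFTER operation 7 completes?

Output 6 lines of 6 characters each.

Answer: GYYGYG
GKKKKG
GKKKRB
GKKKKB
GKKKKY
GBBBBR

Derivation:
After op 1 paint(2,3,K):
RRRRRR
RKKKKR
RKKKKB
RKKKKB
RKKKKR
RBBBBR
After op 2 fill(0,2,G) [12 cells changed]:
GGGGGG
GKKKKG
GKKKKB
GKKKKB
GKKKKR
GBBBBR
After op 3 paint(0,2,Y):
GGYGGG
GKKKKG
GKKKKB
GKKKKB
GKKKKR
GBBBBR
After op 4 paint(0,4,Y):
GGYGYG
GKKKKG
GKKKKB
GKKKKB
GKKKKR
GBBBBR
After op 5 paint(2,4,R):
GGYGYG
GKKKKG
GKKKRB
GKKKKB
GKKKKR
GBBBBR
After op 6 paint(4,5,Y):
GGYGYG
GKKKKG
GKKKRB
GKKKKB
GKKKKY
GBBBBR
After op 7 paint(0,1,Y):
GYYGYG
GKKKKG
GKKKRB
GKKKKB
GKKKKY
GBBBBR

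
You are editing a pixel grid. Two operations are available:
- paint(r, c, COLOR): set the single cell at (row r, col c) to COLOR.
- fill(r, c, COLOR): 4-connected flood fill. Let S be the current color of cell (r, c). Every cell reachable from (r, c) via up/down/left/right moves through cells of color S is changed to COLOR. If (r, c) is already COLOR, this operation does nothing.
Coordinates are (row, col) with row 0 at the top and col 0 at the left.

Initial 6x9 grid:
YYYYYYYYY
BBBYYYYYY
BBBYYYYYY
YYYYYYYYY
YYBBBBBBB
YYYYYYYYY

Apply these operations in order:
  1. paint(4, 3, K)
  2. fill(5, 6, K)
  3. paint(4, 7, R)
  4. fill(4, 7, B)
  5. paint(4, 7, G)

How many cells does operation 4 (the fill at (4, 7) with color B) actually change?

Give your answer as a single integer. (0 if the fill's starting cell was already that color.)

After op 1 paint(4,3,K):
YYYYYYYYY
BBBYYYYYY
BBBYYYYYY
YYYYYYYYY
YYBKBBBBB
YYYYYYYYY
After op 2 fill(5,6,K) [41 cells changed]:
KKKKKKKKK
BBBKKKKKK
BBBKKKKKK
KKKKKKKKK
KKBKBBBBB
KKKKKKKKK
After op 3 paint(4,7,R):
KKKKKKKKK
BBBKKKKKK
BBBKKKKKK
KKKKKKKKK
KKBKBBBRB
KKKKKKKKK
After op 4 fill(4,7,B) [1 cells changed]:
KKKKKKKKK
BBBKKKKKK
BBBKKKKKK
KKKKKKKKK
KKBKBBBBB
KKKKKKKKK

Answer: 1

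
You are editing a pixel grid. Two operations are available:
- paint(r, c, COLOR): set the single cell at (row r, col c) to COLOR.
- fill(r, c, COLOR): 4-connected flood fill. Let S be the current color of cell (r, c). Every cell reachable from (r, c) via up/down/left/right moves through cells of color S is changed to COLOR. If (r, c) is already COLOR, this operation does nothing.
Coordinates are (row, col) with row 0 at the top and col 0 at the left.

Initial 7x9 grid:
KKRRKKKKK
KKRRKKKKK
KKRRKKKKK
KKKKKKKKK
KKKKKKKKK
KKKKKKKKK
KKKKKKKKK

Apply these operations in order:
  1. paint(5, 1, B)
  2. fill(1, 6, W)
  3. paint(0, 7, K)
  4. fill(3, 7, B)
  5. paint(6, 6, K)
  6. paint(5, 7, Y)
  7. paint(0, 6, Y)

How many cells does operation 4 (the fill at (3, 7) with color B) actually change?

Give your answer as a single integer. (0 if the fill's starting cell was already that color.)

Answer: 55

Derivation:
After op 1 paint(5,1,B):
KKRRKKKKK
KKRRKKKKK
KKRRKKKKK
KKKKKKKKK
KKKKKKKKK
KBKKKKKKK
KKKKKKKKK
After op 2 fill(1,6,W) [56 cells changed]:
WWRRWWWWW
WWRRWWWWW
WWRRWWWWW
WWWWWWWWW
WWWWWWWWW
WBWWWWWWW
WWWWWWWWW
After op 3 paint(0,7,K):
WWRRWWWKW
WWRRWWWWW
WWRRWWWWW
WWWWWWWWW
WWWWWWWWW
WBWWWWWWW
WWWWWWWWW
After op 4 fill(3,7,B) [55 cells changed]:
BBRRBBBKB
BBRRBBBBB
BBRRBBBBB
BBBBBBBBB
BBBBBBBBB
BBBBBBBBB
BBBBBBBBB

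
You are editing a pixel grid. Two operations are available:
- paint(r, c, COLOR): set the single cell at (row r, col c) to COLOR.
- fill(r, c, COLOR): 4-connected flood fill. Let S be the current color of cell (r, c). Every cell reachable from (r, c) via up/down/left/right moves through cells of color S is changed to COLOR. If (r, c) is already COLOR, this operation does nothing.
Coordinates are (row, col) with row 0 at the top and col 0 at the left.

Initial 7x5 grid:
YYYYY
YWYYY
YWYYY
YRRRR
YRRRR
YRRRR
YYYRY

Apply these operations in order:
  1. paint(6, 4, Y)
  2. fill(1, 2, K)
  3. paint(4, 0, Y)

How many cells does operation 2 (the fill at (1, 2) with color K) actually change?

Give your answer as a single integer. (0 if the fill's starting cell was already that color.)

Answer: 19

Derivation:
After op 1 paint(6,4,Y):
YYYYY
YWYYY
YWYYY
YRRRR
YRRRR
YRRRR
YYYRY
After op 2 fill(1,2,K) [19 cells changed]:
KKKKK
KWKKK
KWKKK
KRRRR
KRRRR
KRRRR
KKKRY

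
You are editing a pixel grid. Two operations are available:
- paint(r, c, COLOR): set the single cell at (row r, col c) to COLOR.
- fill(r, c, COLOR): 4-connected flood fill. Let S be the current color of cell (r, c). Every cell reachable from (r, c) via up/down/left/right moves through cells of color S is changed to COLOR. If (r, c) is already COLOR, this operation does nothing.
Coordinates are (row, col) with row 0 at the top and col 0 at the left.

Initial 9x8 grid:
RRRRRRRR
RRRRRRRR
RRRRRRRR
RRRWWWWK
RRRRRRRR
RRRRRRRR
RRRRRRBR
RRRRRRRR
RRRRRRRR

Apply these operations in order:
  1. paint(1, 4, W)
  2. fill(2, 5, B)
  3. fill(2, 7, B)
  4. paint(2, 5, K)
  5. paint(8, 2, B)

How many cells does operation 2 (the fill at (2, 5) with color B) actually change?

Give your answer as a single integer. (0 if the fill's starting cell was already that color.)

After op 1 paint(1,4,W):
RRRRRRRR
RRRRWRRR
RRRRRRRR
RRRWWWWK
RRRRRRRR
RRRRRRRR
RRRRRRBR
RRRRRRRR
RRRRRRRR
After op 2 fill(2,5,B) [65 cells changed]:
BBBBBBBB
BBBBWBBB
BBBBBBBB
BBBWWWWK
BBBBBBBB
BBBBBBBB
BBBBBBBB
BBBBBBBB
BBBBBBBB

Answer: 65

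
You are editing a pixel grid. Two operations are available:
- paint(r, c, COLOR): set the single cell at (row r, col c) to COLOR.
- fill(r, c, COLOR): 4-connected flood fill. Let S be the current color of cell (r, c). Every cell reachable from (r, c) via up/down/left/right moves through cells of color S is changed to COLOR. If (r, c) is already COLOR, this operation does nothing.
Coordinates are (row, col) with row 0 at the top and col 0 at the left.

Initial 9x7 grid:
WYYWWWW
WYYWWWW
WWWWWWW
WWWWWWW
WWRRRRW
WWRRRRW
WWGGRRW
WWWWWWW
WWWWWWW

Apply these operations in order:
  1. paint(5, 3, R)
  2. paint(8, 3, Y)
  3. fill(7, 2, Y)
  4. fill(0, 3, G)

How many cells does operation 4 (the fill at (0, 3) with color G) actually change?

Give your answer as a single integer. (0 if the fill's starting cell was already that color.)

Answer: 51

Derivation:
After op 1 paint(5,3,R):
WYYWWWW
WYYWWWW
WWWWWWW
WWWWWWW
WWRRRRW
WWRRRRW
WWGGRRW
WWWWWWW
WWWWWWW
After op 2 paint(8,3,Y):
WYYWWWW
WYYWWWW
WWWWWWW
WWWWWWW
WWRRRRW
WWRRRRW
WWGGRRW
WWWWWWW
WWWYWWW
After op 3 fill(7,2,Y) [46 cells changed]:
YYYYYYY
YYYYYYY
YYYYYYY
YYYYYYY
YYRRRRY
YYRRRRY
YYGGRRY
YYYYYYY
YYYYYYY
After op 4 fill(0,3,G) [51 cells changed]:
GGGGGGG
GGGGGGG
GGGGGGG
GGGGGGG
GGRRRRG
GGRRRRG
GGGGRRG
GGGGGGG
GGGGGGG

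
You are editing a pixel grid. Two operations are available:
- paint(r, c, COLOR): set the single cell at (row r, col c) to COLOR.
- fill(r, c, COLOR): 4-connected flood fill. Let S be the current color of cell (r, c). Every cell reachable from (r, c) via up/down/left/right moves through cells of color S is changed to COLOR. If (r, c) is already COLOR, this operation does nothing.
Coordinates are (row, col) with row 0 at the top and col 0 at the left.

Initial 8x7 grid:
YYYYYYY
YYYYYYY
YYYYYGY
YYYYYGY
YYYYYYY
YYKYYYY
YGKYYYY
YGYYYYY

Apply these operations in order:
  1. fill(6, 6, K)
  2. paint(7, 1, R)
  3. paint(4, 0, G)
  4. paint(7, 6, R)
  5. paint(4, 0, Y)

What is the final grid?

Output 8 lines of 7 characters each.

Answer: KKKKKKK
KKKKKKK
KKKKKGK
KKKKKGK
YKKKKKK
KKKKKKK
KGKKKKK
KRKKKKR

Derivation:
After op 1 fill(6,6,K) [50 cells changed]:
KKKKKKK
KKKKKKK
KKKKKGK
KKKKKGK
KKKKKKK
KKKKKKK
KGKKKKK
KGKKKKK
After op 2 paint(7,1,R):
KKKKKKK
KKKKKKK
KKKKKGK
KKKKKGK
KKKKKKK
KKKKKKK
KGKKKKK
KRKKKKK
After op 3 paint(4,0,G):
KKKKKKK
KKKKKKK
KKKKKGK
KKKKKGK
GKKKKKK
KKKKKKK
KGKKKKK
KRKKKKK
After op 4 paint(7,6,R):
KKKKKKK
KKKKKKK
KKKKKGK
KKKKKGK
GKKKKKK
KKKKKKK
KGKKKKK
KRKKKKR
After op 5 paint(4,0,Y):
KKKKKKK
KKKKKKK
KKKKKGK
KKKKKGK
YKKKKKK
KKKKKKK
KGKKKKK
KRKKKKR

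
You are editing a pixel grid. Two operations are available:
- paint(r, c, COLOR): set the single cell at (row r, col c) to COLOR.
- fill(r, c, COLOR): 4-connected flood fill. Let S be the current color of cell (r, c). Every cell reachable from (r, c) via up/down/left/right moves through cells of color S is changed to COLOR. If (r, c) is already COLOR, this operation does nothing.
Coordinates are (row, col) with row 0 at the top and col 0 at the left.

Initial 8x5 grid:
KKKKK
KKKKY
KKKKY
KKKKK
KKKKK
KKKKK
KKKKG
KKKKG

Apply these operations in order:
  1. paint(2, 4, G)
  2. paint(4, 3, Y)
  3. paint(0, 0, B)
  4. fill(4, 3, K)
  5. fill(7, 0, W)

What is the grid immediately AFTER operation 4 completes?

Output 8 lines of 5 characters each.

After op 1 paint(2,4,G):
KKKKK
KKKKY
KKKKG
KKKKK
KKKKK
KKKKK
KKKKG
KKKKG
After op 2 paint(4,3,Y):
KKKKK
KKKKY
KKKKG
KKKKK
KKKYK
KKKKK
KKKKG
KKKKG
After op 3 paint(0,0,B):
BKKKK
KKKKY
KKKKG
KKKKK
KKKYK
KKKKK
KKKKG
KKKKG
After op 4 fill(4,3,K) [1 cells changed]:
BKKKK
KKKKY
KKKKG
KKKKK
KKKKK
KKKKK
KKKKG
KKKKG

Answer: BKKKK
KKKKY
KKKKG
KKKKK
KKKKK
KKKKK
KKKKG
KKKKG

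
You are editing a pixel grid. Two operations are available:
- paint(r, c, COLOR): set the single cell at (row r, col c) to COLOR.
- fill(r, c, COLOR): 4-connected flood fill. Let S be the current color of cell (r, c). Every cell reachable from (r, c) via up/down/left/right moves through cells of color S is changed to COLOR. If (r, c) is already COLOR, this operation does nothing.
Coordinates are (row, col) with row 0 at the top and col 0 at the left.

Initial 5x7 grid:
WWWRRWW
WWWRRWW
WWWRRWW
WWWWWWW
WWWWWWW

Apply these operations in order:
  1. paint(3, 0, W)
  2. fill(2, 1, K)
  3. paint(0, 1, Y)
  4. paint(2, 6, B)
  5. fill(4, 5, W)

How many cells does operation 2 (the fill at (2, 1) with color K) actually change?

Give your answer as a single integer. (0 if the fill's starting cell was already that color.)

After op 1 paint(3,0,W):
WWWRRWW
WWWRRWW
WWWRRWW
WWWWWWW
WWWWWWW
After op 2 fill(2,1,K) [29 cells changed]:
KKKRRKK
KKKRRKK
KKKRRKK
KKKKKKK
KKKKKKK

Answer: 29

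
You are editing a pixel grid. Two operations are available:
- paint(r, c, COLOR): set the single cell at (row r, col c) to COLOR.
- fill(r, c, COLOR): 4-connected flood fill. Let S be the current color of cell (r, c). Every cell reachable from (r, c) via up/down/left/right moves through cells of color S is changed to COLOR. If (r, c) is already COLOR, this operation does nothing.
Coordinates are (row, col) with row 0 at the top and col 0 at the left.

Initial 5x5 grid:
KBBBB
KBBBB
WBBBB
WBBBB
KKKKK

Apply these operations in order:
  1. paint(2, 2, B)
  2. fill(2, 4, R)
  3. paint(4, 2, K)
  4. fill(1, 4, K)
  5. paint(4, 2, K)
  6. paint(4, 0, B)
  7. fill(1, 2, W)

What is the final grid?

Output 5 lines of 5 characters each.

Answer: WWWWW
WWWWW
WWWWW
WWWWW
BWWWW

Derivation:
After op 1 paint(2,2,B):
KBBBB
KBBBB
WBBBB
WBBBB
KKKKK
After op 2 fill(2,4,R) [16 cells changed]:
KRRRR
KRRRR
WRRRR
WRRRR
KKKKK
After op 3 paint(4,2,K):
KRRRR
KRRRR
WRRRR
WRRRR
KKKKK
After op 4 fill(1,4,K) [16 cells changed]:
KKKKK
KKKKK
WKKKK
WKKKK
KKKKK
After op 5 paint(4,2,K):
KKKKK
KKKKK
WKKKK
WKKKK
KKKKK
After op 6 paint(4,0,B):
KKKKK
KKKKK
WKKKK
WKKKK
BKKKK
After op 7 fill(1,2,W) [22 cells changed]:
WWWWW
WWWWW
WWWWW
WWWWW
BWWWW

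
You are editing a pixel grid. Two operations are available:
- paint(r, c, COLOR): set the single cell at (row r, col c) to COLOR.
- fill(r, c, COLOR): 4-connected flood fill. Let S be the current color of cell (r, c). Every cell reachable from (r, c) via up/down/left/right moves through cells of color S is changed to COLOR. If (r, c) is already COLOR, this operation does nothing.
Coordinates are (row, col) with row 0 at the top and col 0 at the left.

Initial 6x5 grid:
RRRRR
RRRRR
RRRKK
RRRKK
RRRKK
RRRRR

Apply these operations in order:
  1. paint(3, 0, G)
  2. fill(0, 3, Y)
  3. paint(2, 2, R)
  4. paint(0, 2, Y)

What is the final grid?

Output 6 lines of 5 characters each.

Answer: YYYYY
YYYYY
YYRKK
GYYKK
YYYKK
YYYYY

Derivation:
After op 1 paint(3,0,G):
RRRRR
RRRRR
RRRKK
GRRKK
RRRKK
RRRRR
After op 2 fill(0,3,Y) [23 cells changed]:
YYYYY
YYYYY
YYYKK
GYYKK
YYYKK
YYYYY
After op 3 paint(2,2,R):
YYYYY
YYYYY
YYRKK
GYYKK
YYYKK
YYYYY
After op 4 paint(0,2,Y):
YYYYY
YYYYY
YYRKK
GYYKK
YYYKK
YYYYY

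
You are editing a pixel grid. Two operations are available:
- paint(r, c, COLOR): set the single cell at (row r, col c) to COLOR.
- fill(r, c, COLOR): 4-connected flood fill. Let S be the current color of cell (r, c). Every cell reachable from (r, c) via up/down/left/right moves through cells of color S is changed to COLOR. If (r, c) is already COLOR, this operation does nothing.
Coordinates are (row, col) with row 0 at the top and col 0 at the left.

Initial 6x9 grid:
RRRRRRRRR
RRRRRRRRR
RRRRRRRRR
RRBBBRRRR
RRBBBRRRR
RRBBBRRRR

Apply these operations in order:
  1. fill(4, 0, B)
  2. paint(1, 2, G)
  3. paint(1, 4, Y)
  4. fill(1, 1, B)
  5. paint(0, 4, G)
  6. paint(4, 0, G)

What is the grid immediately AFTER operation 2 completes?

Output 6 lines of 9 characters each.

After op 1 fill(4,0,B) [45 cells changed]:
BBBBBBBBB
BBBBBBBBB
BBBBBBBBB
BBBBBBBBB
BBBBBBBBB
BBBBBBBBB
After op 2 paint(1,2,G):
BBBBBBBBB
BBGBBBBBB
BBBBBBBBB
BBBBBBBBB
BBBBBBBBB
BBBBBBBBB

Answer: BBBBBBBBB
BBGBBBBBB
BBBBBBBBB
BBBBBBBBB
BBBBBBBBB
BBBBBBBBB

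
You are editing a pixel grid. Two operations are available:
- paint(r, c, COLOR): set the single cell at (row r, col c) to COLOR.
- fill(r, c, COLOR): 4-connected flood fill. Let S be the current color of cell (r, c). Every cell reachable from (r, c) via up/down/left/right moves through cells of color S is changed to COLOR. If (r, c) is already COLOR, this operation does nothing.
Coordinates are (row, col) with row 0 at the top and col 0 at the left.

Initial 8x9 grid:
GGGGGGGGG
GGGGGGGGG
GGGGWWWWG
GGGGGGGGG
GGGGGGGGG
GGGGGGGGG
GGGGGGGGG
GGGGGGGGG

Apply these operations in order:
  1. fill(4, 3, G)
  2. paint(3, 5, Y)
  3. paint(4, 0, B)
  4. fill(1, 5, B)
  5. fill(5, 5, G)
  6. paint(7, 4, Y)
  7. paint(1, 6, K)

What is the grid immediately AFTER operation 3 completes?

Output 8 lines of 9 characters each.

After op 1 fill(4,3,G) [0 cells changed]:
GGGGGGGGG
GGGGGGGGG
GGGGWWWWG
GGGGGGGGG
GGGGGGGGG
GGGGGGGGG
GGGGGGGGG
GGGGGGGGG
After op 2 paint(3,5,Y):
GGGGGGGGG
GGGGGGGGG
GGGGWWWWG
GGGGGYGGG
GGGGGGGGG
GGGGGGGGG
GGGGGGGGG
GGGGGGGGG
After op 3 paint(4,0,B):
GGGGGGGGG
GGGGGGGGG
GGGGWWWWG
GGGGGYGGG
BGGGGGGGG
GGGGGGGGG
GGGGGGGGG
GGGGGGGGG

Answer: GGGGGGGGG
GGGGGGGGG
GGGGWWWWG
GGGGGYGGG
BGGGGGGGG
GGGGGGGGG
GGGGGGGGG
GGGGGGGGG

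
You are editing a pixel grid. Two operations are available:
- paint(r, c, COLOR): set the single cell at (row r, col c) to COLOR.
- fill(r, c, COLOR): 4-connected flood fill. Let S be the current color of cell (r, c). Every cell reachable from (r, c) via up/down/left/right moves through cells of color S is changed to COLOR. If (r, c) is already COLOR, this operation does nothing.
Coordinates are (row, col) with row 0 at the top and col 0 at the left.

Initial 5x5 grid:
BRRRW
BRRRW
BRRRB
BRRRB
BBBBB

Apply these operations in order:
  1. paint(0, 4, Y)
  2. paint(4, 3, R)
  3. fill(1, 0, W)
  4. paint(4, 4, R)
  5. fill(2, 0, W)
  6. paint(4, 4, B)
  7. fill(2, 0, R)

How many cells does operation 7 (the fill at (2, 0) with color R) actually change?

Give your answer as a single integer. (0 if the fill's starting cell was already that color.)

After op 1 paint(0,4,Y):
BRRRY
BRRRW
BRRRB
BRRRB
BBBBB
After op 2 paint(4,3,R):
BRRRY
BRRRW
BRRRB
BRRRB
BBBRB
After op 3 fill(1,0,W) [7 cells changed]:
WRRRY
WRRRW
WRRRB
WRRRB
WWWRB
After op 4 paint(4,4,R):
WRRRY
WRRRW
WRRRB
WRRRB
WWWRR
After op 5 fill(2,0,W) [0 cells changed]:
WRRRY
WRRRW
WRRRB
WRRRB
WWWRR
After op 6 paint(4,4,B):
WRRRY
WRRRW
WRRRB
WRRRB
WWWRB
After op 7 fill(2,0,R) [7 cells changed]:
RRRRY
RRRRW
RRRRB
RRRRB
RRRRB

Answer: 7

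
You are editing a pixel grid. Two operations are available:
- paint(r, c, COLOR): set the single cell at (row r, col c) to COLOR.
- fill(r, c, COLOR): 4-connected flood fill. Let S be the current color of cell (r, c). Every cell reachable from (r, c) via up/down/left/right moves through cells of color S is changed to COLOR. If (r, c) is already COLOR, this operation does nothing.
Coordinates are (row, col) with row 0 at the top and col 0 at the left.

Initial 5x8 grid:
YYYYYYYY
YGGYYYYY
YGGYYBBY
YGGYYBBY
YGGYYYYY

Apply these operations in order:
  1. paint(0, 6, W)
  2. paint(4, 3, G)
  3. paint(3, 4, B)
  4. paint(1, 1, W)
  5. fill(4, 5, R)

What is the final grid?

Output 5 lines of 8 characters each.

After op 1 paint(0,6,W):
YYYYYYWY
YGGYYYYY
YGGYYBBY
YGGYYBBY
YGGYYYYY
After op 2 paint(4,3,G):
YYYYYYWY
YGGYYYYY
YGGYYBBY
YGGYYBBY
YGGGYYYY
After op 3 paint(3,4,B):
YYYYYYWY
YGGYYYYY
YGGYYBBY
YGGYBBBY
YGGGYYYY
After op 4 paint(1,1,W):
YYYYYYWY
YWGYYYYY
YGGYYBBY
YGGYBBBY
YGGGYYYY
After op 5 fill(4,5,R) [25 cells changed]:
RRRRRRWR
RWGRRRRR
RGGRRBBR
RGGRBBBR
RGGGRRRR

Answer: RRRRRRWR
RWGRRRRR
RGGRRBBR
RGGRBBBR
RGGGRRRR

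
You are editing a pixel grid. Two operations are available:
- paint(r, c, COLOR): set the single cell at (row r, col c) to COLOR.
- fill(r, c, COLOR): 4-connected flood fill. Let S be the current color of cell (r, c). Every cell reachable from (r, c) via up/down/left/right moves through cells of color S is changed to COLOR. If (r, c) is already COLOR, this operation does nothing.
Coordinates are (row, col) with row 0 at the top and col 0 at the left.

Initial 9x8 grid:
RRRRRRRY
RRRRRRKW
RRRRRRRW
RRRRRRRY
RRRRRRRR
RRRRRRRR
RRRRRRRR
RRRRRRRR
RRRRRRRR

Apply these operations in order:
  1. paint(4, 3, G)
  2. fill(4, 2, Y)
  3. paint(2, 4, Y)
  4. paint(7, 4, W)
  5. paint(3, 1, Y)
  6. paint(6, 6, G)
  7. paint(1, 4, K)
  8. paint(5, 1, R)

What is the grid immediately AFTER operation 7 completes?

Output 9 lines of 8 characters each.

After op 1 paint(4,3,G):
RRRRRRRY
RRRRRRKW
RRRRRRRW
RRRRRRRY
RRRGRRRR
RRRRRRRR
RRRRRRRR
RRRRRRRR
RRRRRRRR
After op 2 fill(4,2,Y) [66 cells changed]:
YYYYYYYY
YYYYYYKW
YYYYYYYW
YYYYYYYY
YYYGYYYY
YYYYYYYY
YYYYYYYY
YYYYYYYY
YYYYYYYY
After op 3 paint(2,4,Y):
YYYYYYYY
YYYYYYKW
YYYYYYYW
YYYYYYYY
YYYGYYYY
YYYYYYYY
YYYYYYYY
YYYYYYYY
YYYYYYYY
After op 4 paint(7,4,W):
YYYYYYYY
YYYYYYKW
YYYYYYYW
YYYYYYYY
YYYGYYYY
YYYYYYYY
YYYYYYYY
YYYYWYYY
YYYYYYYY
After op 5 paint(3,1,Y):
YYYYYYYY
YYYYYYKW
YYYYYYYW
YYYYYYYY
YYYGYYYY
YYYYYYYY
YYYYYYYY
YYYYWYYY
YYYYYYYY
After op 6 paint(6,6,G):
YYYYYYYY
YYYYYYKW
YYYYYYYW
YYYYYYYY
YYYGYYYY
YYYYYYYY
YYYYYYGY
YYYYWYYY
YYYYYYYY
After op 7 paint(1,4,K):
YYYYYYYY
YYYYKYKW
YYYYYYYW
YYYYYYYY
YYYGYYYY
YYYYYYYY
YYYYYYGY
YYYYWYYY
YYYYYYYY

Answer: YYYYYYYY
YYYYKYKW
YYYYYYYW
YYYYYYYY
YYYGYYYY
YYYYYYYY
YYYYYYGY
YYYYWYYY
YYYYYYYY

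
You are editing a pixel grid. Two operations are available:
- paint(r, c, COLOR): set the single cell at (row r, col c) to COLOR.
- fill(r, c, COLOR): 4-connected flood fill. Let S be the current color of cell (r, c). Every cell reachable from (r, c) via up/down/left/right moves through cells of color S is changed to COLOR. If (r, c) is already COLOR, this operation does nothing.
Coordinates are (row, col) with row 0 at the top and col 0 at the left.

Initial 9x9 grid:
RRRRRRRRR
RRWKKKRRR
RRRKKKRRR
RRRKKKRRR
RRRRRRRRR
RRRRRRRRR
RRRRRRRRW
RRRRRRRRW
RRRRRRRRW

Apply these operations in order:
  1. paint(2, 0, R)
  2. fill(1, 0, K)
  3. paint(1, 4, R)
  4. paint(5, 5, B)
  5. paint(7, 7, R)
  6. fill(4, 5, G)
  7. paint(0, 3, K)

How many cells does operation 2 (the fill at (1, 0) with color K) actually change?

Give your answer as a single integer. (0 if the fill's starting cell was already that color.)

Answer: 68

Derivation:
After op 1 paint(2,0,R):
RRRRRRRRR
RRWKKKRRR
RRRKKKRRR
RRRKKKRRR
RRRRRRRRR
RRRRRRRRR
RRRRRRRRW
RRRRRRRRW
RRRRRRRRW
After op 2 fill(1,0,K) [68 cells changed]:
KKKKKKKKK
KKWKKKKKK
KKKKKKKKK
KKKKKKKKK
KKKKKKKKK
KKKKKKKKK
KKKKKKKKW
KKKKKKKKW
KKKKKKKKW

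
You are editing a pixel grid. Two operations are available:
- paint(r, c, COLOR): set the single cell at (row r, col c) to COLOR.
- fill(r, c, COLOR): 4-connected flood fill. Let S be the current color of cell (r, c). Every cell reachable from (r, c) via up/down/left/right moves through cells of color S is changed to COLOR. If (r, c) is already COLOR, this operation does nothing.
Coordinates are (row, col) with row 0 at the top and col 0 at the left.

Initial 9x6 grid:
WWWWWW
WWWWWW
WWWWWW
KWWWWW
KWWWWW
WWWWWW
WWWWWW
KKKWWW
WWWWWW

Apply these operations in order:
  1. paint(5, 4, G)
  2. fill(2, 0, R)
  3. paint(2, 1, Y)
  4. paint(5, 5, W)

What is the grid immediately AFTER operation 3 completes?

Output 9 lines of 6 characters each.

After op 1 paint(5,4,G):
WWWWWW
WWWWWW
WWWWWW
KWWWWW
KWWWWW
WWWWGW
WWWWWW
KKKWWW
WWWWWW
After op 2 fill(2,0,R) [48 cells changed]:
RRRRRR
RRRRRR
RRRRRR
KRRRRR
KRRRRR
RRRRGR
RRRRRR
KKKRRR
RRRRRR
After op 3 paint(2,1,Y):
RRRRRR
RRRRRR
RYRRRR
KRRRRR
KRRRRR
RRRRGR
RRRRRR
KKKRRR
RRRRRR

Answer: RRRRRR
RRRRRR
RYRRRR
KRRRRR
KRRRRR
RRRRGR
RRRRRR
KKKRRR
RRRRRR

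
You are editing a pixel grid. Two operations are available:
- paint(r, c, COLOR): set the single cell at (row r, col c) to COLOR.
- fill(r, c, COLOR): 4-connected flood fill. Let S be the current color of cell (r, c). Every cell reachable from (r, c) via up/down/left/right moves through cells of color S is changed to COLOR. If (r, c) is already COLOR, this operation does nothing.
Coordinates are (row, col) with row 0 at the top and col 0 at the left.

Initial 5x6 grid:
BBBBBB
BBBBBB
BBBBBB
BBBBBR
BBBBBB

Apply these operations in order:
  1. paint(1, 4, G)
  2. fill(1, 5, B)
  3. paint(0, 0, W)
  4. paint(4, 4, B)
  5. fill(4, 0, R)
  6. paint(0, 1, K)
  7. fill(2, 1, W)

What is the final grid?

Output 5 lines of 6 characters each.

Answer: WKWWWW
WWWWGW
WWWWWW
WWWWWW
WWWWWW

Derivation:
After op 1 paint(1,4,G):
BBBBBB
BBBBGB
BBBBBB
BBBBBR
BBBBBB
After op 2 fill(1,5,B) [0 cells changed]:
BBBBBB
BBBBGB
BBBBBB
BBBBBR
BBBBBB
After op 3 paint(0,0,W):
WBBBBB
BBBBGB
BBBBBB
BBBBBR
BBBBBB
After op 4 paint(4,4,B):
WBBBBB
BBBBGB
BBBBBB
BBBBBR
BBBBBB
After op 5 fill(4,0,R) [27 cells changed]:
WRRRRR
RRRRGR
RRRRRR
RRRRRR
RRRRRR
After op 6 paint(0,1,K):
WKRRRR
RRRRGR
RRRRRR
RRRRRR
RRRRRR
After op 7 fill(2,1,W) [27 cells changed]:
WKWWWW
WWWWGW
WWWWWW
WWWWWW
WWWWWW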